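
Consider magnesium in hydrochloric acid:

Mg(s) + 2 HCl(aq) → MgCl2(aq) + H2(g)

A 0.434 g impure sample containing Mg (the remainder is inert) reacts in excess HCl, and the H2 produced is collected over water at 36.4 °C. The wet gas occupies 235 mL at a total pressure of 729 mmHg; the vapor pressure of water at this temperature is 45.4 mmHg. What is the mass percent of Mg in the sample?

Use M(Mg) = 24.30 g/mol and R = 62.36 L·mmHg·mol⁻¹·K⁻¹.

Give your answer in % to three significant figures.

P(H2) = 729 − 45.4 = 683.6 mmHg
n(H2) = PV/RT = (683.6 × 0.2350) / (62.36 × 309.55) = 0.008322 mol
n(Mg) = (1/1) × 0.008322 = 0.008322 mol
m(Mg) = 0.008322 × 24.30 = 0.2022 g
%Mg = 0.2022 / 0.434 × 100 = 46.59%

46.6 %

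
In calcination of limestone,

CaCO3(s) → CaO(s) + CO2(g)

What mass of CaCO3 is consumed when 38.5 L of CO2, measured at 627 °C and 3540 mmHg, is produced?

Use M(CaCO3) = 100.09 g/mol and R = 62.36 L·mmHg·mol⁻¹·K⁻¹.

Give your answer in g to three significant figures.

n(CO2) = PV/RT = (3540 × 38.5) / (62.36 × 900.15) = 2.428 mol
n(CaCO3) = (1/1) × 2.428 = 2.428 mol
m(CaCO3) = 2.428 × 100.09 = 243.0 g

243 g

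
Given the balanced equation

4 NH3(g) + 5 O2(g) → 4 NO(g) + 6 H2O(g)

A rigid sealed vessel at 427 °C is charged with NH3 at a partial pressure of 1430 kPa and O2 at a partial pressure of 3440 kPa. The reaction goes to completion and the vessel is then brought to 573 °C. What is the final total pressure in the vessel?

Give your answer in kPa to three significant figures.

6320 kPa

With V and T fixed, P_i ∝ n_i, so the mole ratios apply directly to partial pressures at 427 °C.
P(O2) required for 1430 kPa of NH3 = (5/4) × 1430 = 1788 kPa; available 3440 kPa, so NH3 is limiting.
P(O2) remaining = 3440 − (5/4) × 1430 = 1652 kPa
P(gaseous products) = (4+6)/4 × 1430 = 3575 kPa
P_total at 427 °C = 1652 + 3575 = 5227 kPa
Scaling to 573 °C: P = 5227 × 846.15/700.15 = 6317 kPa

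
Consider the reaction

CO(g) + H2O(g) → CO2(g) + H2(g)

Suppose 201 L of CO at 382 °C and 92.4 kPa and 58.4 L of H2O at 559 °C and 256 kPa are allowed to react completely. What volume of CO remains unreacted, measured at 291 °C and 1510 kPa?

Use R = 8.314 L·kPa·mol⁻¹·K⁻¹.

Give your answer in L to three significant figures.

3.88 L

n(CO) = PV/RT = (92.4 × 201) / (8.314 × 655.15) = 3.410 mol
n(H2O) = PV/RT = (256 × 58.4) / (8.314 × 832.15) = 2.161 mol
For 3.410 mol CO, stoichiometry requires (1/1) × 3.410 = 3.410 mol H2O; 2.161 mol is available, so H2O is limiting.
n(CO) consumed = (1/1) × 2.161 = 2.161 mol; remaining = 3.410 − 2.161 = 1.249 mol
V(CO) = nRT/P = 1.249 × 8.314 × 564.15 / 1510 = 3.880 L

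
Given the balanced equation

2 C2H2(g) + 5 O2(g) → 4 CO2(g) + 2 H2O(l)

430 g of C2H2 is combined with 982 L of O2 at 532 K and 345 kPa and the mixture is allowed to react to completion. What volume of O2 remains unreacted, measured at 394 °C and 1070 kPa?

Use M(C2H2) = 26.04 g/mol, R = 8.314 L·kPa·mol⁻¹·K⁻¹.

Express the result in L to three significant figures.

183 L

n(C2H2) = 430 / 26.04 = 16.51 mol
n(O2) = PV/RT = (345 × 982) / (8.314 × 532) = 76.60 mol
For 16.51 mol C2H2, stoichiometry requires (5/2) × 16.51 = 41.28 mol O2; 76.60 mol is available, so C2H2 is limiting.
n(O2) consumed = (5/2) × 16.51 = 41.28 mol; remaining = 76.60 − 41.28 = 35.32 mol
V(O2) = nRT/P = 35.32 × 8.314 × 667.15 / 1070 = 183.1 L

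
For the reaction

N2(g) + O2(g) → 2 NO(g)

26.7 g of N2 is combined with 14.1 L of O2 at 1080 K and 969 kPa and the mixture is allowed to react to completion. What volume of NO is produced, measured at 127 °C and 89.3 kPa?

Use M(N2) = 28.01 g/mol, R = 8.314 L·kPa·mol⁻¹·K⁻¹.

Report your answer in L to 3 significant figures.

71.0 L

n(N2) = 26.7 / 28.01 = 0.9532 mol
n(O2) = PV/RT = (969 × 14.1) / (8.314 × 1080) = 1.522 mol
For 0.9532 mol N2, stoichiometry requires (1/1) × 0.9532 = 0.9532 mol O2; 1.522 mol is available, so N2 is limiting.
n(NO) = (2/1) × 0.9532 = 1.906 mol
V(NO) = nRT/P = 1.906 × 8.314 × 400.15 / 89.3 = 71.01 L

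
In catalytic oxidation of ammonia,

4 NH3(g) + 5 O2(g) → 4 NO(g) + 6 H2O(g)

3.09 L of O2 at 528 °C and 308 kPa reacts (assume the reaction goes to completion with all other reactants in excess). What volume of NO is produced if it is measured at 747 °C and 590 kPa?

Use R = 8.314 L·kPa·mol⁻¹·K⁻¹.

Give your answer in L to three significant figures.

n(O2) = PV/RT = (308 × 3.09) / (8.314 × 801.15) = 0.1429 mol
n(NO) = (4/5) × 0.1429 = 0.1143 mol
V = nRT/P = 0.1143 × 8.314 × 1020.15 / 590 = 1.643 L

1.64 L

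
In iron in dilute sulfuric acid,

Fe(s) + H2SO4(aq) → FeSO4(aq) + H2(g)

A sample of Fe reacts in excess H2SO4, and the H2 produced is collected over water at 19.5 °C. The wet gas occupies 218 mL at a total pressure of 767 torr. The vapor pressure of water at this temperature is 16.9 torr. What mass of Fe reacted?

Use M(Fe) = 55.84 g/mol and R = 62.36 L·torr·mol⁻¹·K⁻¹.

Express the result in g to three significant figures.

P(H2) = 767 − 16.9 = 750.1 torr
n(H2) = PV/RT = (750.1 × 0.2180) / (62.36 × 292.65) = 0.008960 mol
n(Fe) = (1/1) × 0.008960 = 0.008960 mol
m(Fe) = 0.008960 × 55.84 = 0.5003 g

0.500 g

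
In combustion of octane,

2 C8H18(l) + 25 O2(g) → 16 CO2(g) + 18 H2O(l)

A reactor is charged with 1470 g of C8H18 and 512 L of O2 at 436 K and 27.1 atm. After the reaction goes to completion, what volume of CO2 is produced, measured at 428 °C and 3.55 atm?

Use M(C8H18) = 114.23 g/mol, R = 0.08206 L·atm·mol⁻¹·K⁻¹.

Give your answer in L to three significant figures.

1670 L

n(C8H18) = 1470 / 114.23 = 12.87 mol
n(O2) = PV/RT = (27.1 × 512) / (0.08206 × 436) = 387.8 mol
For 12.87 mol C8H18, stoichiometry requires (25/2) × 12.87 = 160.9 mol O2; 387.8 mol is available, so C8H18 is limiting.
n(CO2) = (16/2) × 12.87 = 103.0 mol
V(CO2) = nRT/P = 103.0 × 0.08206 × 701.15 / 3.55 = 1669 L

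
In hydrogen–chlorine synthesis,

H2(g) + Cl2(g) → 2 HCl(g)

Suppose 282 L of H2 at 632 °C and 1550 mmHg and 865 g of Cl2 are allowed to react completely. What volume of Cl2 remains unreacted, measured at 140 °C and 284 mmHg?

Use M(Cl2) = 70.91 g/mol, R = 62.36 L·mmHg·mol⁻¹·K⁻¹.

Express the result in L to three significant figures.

n(H2) = PV/RT = (1550 × 282) / (62.36 × 905.15) = 7.744 mol
n(Cl2) = 865 / 70.91 = 12.20 mol
For 7.744 mol H2, stoichiometry requires (1/1) × 7.744 = 7.744 mol Cl2; 12.20 mol is available, so H2 is limiting.
n(Cl2) consumed = (1/1) × 7.744 = 7.744 mol; remaining = 12.20 − 7.744 = 4.456 mol
V(Cl2) = nRT/P = 4.456 × 62.36 × 413.15 / 284 = 404.2 L

404 L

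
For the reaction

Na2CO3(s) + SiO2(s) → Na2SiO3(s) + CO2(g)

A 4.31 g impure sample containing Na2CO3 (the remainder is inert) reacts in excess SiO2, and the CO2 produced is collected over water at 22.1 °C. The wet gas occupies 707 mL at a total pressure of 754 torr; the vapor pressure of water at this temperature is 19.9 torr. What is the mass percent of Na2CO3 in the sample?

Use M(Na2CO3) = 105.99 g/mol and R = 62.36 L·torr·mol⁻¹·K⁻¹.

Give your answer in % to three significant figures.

P(CO2) = 754 − 19.9 = 734.1 torr
n(CO2) = PV/RT = (734.1 × 0.7070) / (62.36 × 295.25) = 0.02819 mol
n(Na2CO3) = (1/1) × 0.02819 = 0.02819 mol
m(Na2CO3) = 0.02819 × 105.99 = 2.988 g
%Na2CO3 = 2.988 / 4.31 × 100 = 69.33%

69.3 %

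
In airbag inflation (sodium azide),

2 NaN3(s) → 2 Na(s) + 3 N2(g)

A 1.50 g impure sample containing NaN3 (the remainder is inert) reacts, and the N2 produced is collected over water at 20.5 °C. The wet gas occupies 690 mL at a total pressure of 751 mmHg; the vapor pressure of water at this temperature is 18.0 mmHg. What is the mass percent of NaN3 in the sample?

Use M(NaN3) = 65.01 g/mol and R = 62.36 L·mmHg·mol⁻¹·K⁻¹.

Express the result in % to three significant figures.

79.8 %

P(N2) = 751 − 18.0 = 733.0 mmHg
n(N2) = PV/RT = (733.0 × 0.6900) / (62.36 × 293.65) = 0.02762 mol
n(NaN3) = (2/3) × 0.02762 = 0.01841 mol
m(NaN3) = 0.01841 × 65.01 = 1.197 g
%NaN3 = 1.197 / 1.50 × 100 = 79.80%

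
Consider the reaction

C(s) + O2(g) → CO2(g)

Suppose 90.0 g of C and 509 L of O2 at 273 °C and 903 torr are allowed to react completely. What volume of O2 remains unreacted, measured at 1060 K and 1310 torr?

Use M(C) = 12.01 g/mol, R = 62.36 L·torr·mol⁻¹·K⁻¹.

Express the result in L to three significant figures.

303 L

n(C) = 90.0 / 12.01 = 7.494 mol
n(O2) = PV/RT = (903 × 509) / (62.36 × 546.15) = 13.50 mol
For 7.494 mol C, stoichiometry requires (1/1) × 7.494 = 7.494 mol O2; 13.50 mol is available, so C is limiting.
n(O2) consumed = (1/1) × 7.494 = 7.494 mol; remaining = 13.50 − 7.494 = 6.006 mol
V(O2) = nRT/P = 6.006 × 62.36 × 1060 / 1310 = 303.1 L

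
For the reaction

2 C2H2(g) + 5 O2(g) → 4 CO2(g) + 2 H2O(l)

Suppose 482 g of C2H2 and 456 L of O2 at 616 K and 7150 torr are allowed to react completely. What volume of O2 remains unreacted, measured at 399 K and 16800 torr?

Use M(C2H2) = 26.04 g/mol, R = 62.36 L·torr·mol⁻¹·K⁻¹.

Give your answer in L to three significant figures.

57.2 L

n(C2H2) = 482 / 26.04 = 18.51 mol
n(O2) = PV/RT = (7150 × 456) / (62.36 × 616) = 84.88 mol
For 18.51 mol C2H2, stoichiometry requires (5/2) × 18.51 = 46.28 mol O2; 84.88 mol is available, so C2H2 is limiting.
n(O2) consumed = (5/2) × 18.51 = 46.28 mol; remaining = 84.88 − 46.28 = 38.60 mol
V(O2) = nRT/P = 38.60 × 62.36 × 399 / 16800 = 57.17 L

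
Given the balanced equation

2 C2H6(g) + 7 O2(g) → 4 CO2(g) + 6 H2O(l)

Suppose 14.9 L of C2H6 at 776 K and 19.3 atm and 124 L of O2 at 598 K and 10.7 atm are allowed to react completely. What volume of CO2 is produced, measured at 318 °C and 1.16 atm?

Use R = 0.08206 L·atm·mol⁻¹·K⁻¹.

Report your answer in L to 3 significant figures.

n(C2H6) = PV/RT = (19.3 × 14.9) / (0.08206 × 776) = 4.516 mol
n(O2) = PV/RT = (10.7 × 124) / (0.08206 × 598) = 27.04 mol
For 4.516 mol C2H6, stoichiometry requires (7/2) × 4.516 = 15.81 mol O2; 27.04 mol is available, so C2H6 is limiting.
n(CO2) = (4/2) × 4.516 = 9.032 mol
V(CO2) = nRT/P = 9.032 × 0.08206 × 591.15 / 1.16 = 377.7 L

378 L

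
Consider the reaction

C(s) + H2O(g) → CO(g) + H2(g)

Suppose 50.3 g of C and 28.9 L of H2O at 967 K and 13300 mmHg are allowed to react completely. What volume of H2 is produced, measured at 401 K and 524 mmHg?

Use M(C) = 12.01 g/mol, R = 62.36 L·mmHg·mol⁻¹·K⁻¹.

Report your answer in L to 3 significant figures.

n(C) = 50.3 / 12.01 = 4.188 mol
n(H2O) = PV/RT = (13300 × 28.9) / (62.36 × 967) = 6.374 mol
For 4.188 mol C, stoichiometry requires (1/1) × 4.188 = 4.188 mol H2O; 6.374 mol is available, so C is limiting.
n(H2) = (1/1) × 4.188 = 4.188 mol
V(H2) = nRT/P = 4.188 × 62.36 × 401 / 524 = 199.9 L

200 L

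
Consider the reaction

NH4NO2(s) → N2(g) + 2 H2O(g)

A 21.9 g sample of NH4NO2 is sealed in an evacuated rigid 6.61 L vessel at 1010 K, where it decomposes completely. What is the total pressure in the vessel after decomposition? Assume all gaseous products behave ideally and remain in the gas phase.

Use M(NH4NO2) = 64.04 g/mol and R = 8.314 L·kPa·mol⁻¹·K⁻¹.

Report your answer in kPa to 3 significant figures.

1300 kPa

n(NH4NO2) = 21.9 / 64.04 = 0.3420 mol
n(gas produced) = (3/1) × 0.3420 = 1.026 mol
P = nRT/V = 1.026 × 8.314 × 1010 / 6.61 = 1303 kPa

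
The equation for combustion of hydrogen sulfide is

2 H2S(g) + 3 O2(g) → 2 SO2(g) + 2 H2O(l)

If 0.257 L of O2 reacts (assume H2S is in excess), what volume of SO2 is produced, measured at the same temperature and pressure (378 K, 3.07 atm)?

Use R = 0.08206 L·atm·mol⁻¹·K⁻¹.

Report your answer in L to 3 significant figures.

At constant T and P, gas volumes are in the mole ratio: V(SO2) = (2/3) × 0.257 = 0.1713 L

0.171 L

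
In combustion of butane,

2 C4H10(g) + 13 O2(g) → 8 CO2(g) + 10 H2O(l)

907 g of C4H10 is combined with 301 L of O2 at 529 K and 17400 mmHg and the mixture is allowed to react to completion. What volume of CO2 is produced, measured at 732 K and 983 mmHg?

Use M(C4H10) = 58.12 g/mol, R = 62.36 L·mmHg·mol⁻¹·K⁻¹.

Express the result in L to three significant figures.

n(C4H10) = 907 / 58.12 = 15.61 mol
n(O2) = PV/RT = (17400 × 301) / (62.36 × 529) = 158.8 mol
For 15.61 mol C4H10, stoichiometry requires (13/2) × 15.61 = 101.5 mol O2; 158.8 mol is available, so C4H10 is limiting.
n(CO2) = (8/2) × 15.61 = 62.44 mol
V(CO2) = nRT/P = 62.44 × 62.36 × 732 / 983 = 2900 L

2900 L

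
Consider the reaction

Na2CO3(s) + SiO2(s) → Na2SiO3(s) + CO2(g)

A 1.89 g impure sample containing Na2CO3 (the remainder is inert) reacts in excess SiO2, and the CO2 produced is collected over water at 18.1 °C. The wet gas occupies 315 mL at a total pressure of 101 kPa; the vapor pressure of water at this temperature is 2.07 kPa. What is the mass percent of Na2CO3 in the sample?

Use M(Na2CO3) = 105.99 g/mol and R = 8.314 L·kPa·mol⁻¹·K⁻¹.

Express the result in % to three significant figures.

P(CO2) = 101 − 2.07 = 98.93 kPa
n(CO2) = PV/RT = (98.93 × 0.3150) / (8.314 × 291.25) = 0.01287 mol
n(Na2CO3) = (1/1) × 0.01287 = 0.01287 mol
m(Na2CO3) = 0.01287 × 105.99 = 1.364 g
%Na2CO3 = 1.364 / 1.89 × 100 = 72.17%

72.2 %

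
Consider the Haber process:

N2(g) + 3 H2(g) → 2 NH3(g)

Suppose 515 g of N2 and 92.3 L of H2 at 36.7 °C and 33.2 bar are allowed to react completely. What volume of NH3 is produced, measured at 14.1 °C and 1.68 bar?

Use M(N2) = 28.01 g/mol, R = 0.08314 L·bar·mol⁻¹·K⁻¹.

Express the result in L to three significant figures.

n(N2) = 515 / 28.01 = 18.39 mol
n(H2) = PV/RT = (33.2 × 92.3) / (0.08314 × 309.85) = 119.0 mol
For 18.39 mol N2, stoichiometry requires (3/1) × 18.39 = 55.17 mol H2; 119.0 mol is available, so N2 is limiting.
n(NH3) = (2/1) × 18.39 = 36.78 mol
V(NH3) = nRT/P = 36.78 × 0.08314 × 287.25 / 1.68 = 522.8 L

523 L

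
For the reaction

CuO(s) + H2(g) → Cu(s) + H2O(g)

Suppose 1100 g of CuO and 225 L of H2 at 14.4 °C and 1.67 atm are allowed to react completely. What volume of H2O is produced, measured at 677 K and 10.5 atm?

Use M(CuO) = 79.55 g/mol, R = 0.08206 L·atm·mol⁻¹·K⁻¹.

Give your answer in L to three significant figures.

n(CuO) = 1100 / 79.55 = 13.83 mol
n(H2) = PV/RT = (1.67 × 225) / (0.08206 × 287.55) = 15.92 mol
For 13.83 mol CuO, stoichiometry requires (1/1) × 13.83 = 13.83 mol H2; 15.92 mol is available, so CuO is limiting.
n(H2O) = (1/1) × 13.83 = 13.83 mol
V(H2O) = nRT/P = 13.83 × 0.08206 × 677 / 10.5 = 73.17 L

73.2 L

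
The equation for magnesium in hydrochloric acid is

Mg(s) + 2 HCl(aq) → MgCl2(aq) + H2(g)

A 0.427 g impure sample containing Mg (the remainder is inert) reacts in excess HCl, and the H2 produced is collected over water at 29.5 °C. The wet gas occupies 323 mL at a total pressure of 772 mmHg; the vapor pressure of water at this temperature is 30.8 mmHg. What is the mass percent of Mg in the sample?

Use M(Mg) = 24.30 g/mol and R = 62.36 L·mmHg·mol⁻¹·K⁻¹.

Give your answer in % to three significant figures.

72.2 %

P(H2) = 772 − 30.8 = 741.2 mmHg
n(H2) = PV/RT = (741.2 × 0.3230) / (62.36 × 302.65) = 0.01269 mol
n(Mg) = (1/1) × 0.01269 = 0.01269 mol
m(Mg) = 0.01269 × 24.30 = 0.3084 g
%Mg = 0.3084 / 0.427 × 100 = 72.22%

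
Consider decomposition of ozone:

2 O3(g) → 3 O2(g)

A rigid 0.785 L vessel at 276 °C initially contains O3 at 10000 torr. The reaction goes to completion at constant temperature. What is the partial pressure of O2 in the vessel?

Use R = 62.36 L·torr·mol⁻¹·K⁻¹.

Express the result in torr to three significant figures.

15000 torr

n(O3)₀ = PV/RT = (10000 × 0.785) / (62.36 × 549.15) = 0.2292 mol
n(O2) = (3/2) × 0.2292 = 0.3438 mol
P(O2) = nRT/V = 0.3438 × 62.36 × 549.15 / 0.785 = 15000 torr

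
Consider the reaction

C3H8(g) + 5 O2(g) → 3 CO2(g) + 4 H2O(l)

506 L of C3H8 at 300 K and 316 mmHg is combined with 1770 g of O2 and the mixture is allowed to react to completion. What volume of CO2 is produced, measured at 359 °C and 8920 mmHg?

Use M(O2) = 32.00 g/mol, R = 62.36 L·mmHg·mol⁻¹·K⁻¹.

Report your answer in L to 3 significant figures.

113 L

n(C3H8) = PV/RT = (316 × 506) / (62.36 × 300) = 8.547 mol
n(O2) = 1770 / 32.00 = 55.31 mol
For 8.547 mol C3H8, stoichiometry requires (5/1) × 8.547 = 42.73 mol O2; 55.31 mol is available, so C3H8 is limiting.
n(CO2) = (3/1) × 8.547 = 25.64 mol
V(CO2) = nRT/P = 25.64 × 62.36 × 632.15 / 8920 = 113.3 L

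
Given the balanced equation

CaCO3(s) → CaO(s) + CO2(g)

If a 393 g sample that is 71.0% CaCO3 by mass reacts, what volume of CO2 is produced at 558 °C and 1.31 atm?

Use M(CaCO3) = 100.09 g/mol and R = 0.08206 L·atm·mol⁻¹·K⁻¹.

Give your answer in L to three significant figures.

145 L

mass of CaCO3 = 393 × 71.0/100 = 279.0 g
n(CaCO3) = 279.0 / 100.09 = 2.787 mol
n(CO2) = (1/1) × 2.787 = 2.787 mol
V = nRT/P = 2.787 × 0.08206 × 831.15 / 1.31 = 145.1 L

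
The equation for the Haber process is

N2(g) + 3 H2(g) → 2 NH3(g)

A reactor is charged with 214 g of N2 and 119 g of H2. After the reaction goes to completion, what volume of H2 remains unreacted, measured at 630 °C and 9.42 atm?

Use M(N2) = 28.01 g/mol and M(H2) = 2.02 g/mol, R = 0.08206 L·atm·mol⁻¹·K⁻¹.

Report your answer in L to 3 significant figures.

n(N2) = 214 / 28.01 = 7.640 mol
n(H2) = 119 / 2.02 = 58.91 mol
For 7.640 mol N2, stoichiometry requires (3/1) × 7.640 = 22.92 mol H2; 58.91 mol is available, so N2 is limiting.
n(H2) consumed = (3/1) × 7.640 = 22.92 mol; remaining = 58.91 − 22.92 = 35.99 mol
V(H2) = nRT/P = 35.99 × 0.08206 × 903.15 / 9.42 = 283.2 L

283 L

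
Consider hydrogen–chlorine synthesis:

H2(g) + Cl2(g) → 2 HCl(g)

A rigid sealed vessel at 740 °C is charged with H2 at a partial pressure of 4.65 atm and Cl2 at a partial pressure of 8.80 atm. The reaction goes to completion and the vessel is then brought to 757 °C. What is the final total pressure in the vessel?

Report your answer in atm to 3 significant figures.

With V and T fixed, P_i ∝ n_i, so the mole ratios apply directly to partial pressures at 740 °C.
P(Cl2) required for 4.65 atm of H2 = (1/1) × 4.65 = 4.650 atm; available 8.80 atm, so H2 is limiting.
P(Cl2) remaining = 8.80 − (1/1) × 4.65 = 4.150 atm
P(gaseous products) = (2)/1 × 4.65 = 9.300 atm
P_total at 740 °C = 4.150 + 9.300 = 13.45 atm
Scaling to 757 °C: P = 13.45 × 1030.15/1013.15 = 13.68 atm

13.7 atm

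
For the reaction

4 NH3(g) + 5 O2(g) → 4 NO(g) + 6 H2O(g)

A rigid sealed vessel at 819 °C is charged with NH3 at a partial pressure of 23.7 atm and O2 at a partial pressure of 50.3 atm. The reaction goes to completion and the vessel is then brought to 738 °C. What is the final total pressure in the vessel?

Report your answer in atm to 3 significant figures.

74.0 atm

Because the vessel is rigid and T is held at 819 °C, work the stoichiometry in partial pressures (P_i = n_iRT/V).
P(O2) required for 23.7 atm of NH3 = (5/4) × 23.7 = 29.62 atm; available 50.3 atm, so NH3 is limiting.
P(O2) remaining = 50.3 − (5/4) × 23.7 = 20.67 atm
P(gaseous products) = (4+6)/4 × 23.7 = 59.25 atm
P_total at 819 °C = 20.67 + 59.25 = 79.92 atm
Scaling to 738 °C: P = 79.92 × 1011.15/1092.15 = 73.99 atm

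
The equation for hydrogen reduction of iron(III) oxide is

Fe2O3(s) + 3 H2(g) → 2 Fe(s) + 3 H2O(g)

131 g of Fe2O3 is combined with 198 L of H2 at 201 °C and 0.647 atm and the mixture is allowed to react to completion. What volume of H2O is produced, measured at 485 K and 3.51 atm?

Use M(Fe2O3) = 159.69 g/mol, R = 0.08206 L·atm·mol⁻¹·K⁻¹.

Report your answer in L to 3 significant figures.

27.9 L

n(Fe2O3) = 131 / 159.69 = 0.8203 mol
n(H2) = PV/RT = (0.647 × 198) / (0.08206 × 474.15) = 3.292 mol
For 0.8203 mol Fe2O3, stoichiometry requires (3/1) × 0.8203 = 2.461 mol H2; 3.292 mol is available, so Fe2O3 is limiting.
n(H2O) = (3/1) × 0.8203 = 2.461 mol
V(H2O) = nRT/P = 2.461 × 0.08206 × 485 / 3.51 = 27.90 L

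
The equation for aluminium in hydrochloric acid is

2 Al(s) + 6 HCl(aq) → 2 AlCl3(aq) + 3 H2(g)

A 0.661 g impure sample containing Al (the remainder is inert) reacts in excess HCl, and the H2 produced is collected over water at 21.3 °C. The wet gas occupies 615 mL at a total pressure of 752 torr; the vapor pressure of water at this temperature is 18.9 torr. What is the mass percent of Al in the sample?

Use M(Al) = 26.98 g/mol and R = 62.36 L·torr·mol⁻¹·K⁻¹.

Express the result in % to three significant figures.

P(H2) = 752 − 18.9 = 733.1 torr
n(H2) = PV/RT = (733.1 × 0.6150) / (62.36 × 294.45) = 0.02455 mol
n(Al) = (2/3) × 0.02455 = 0.01637 mol
m(Al) = 0.01637 × 26.98 = 0.4417 g
%Al = 0.4417 / 0.661 × 100 = 66.82%

66.8 %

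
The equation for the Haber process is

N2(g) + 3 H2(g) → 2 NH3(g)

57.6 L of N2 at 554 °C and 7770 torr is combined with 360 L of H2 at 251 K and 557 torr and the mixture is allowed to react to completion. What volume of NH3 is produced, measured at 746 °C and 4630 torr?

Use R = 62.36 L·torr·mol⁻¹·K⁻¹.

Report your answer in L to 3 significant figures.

117 L

n(N2) = PV/RT = (7770 × 57.6) / (62.36 × 827.15) = 8.677 mol
n(H2) = PV/RT = (557 × 360) / (62.36 × 251) = 12.81 mol
For 8.677 mol N2, stoichiometry requires (3/1) × 8.677 = 26.03 mol H2; 12.81 mol is available, so H2 is limiting.
n(NH3) = (2/3) × 12.81 = 8.540 mol
V(NH3) = nRT/P = 8.540 × 62.36 × 1019.15 / 4630 = 117.2 L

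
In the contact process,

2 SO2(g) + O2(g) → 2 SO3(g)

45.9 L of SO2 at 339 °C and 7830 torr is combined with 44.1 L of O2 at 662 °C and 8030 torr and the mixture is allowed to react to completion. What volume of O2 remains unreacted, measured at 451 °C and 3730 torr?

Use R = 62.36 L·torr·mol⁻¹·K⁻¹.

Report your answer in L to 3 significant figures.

16.5 L

n(SO2) = PV/RT = (7830 × 45.9) / (62.36 × 612.15) = 9.415 mol
n(O2) = PV/RT = (8030 × 44.1) / (62.36 × 935.15) = 6.072 mol
For 9.415 mol SO2, stoichiometry requires (1/2) × 9.415 = 4.707 mol O2; 6.072 mol is available, so SO2 is limiting.
n(O2) consumed = (1/2) × 9.415 = 4.707 mol; remaining = 6.072 − 4.707 = 1.365 mol
V(O2) = nRT/P = 1.365 × 62.36 × 724.15 / 3730 = 16.53 L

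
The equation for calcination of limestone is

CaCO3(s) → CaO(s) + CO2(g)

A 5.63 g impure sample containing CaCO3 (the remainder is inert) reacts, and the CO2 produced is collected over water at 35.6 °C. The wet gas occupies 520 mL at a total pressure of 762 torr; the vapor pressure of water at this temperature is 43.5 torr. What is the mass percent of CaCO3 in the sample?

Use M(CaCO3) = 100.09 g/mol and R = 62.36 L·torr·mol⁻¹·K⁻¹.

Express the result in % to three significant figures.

34.5 %

P(CO2) = 762 − 43.5 = 718.5 torr
n(CO2) = PV/RT = (718.5 × 0.5200) / (62.36 × 308.75) = 0.01941 mol
n(CaCO3) = (1/1) × 0.01941 = 0.01941 mol
m(CaCO3) = 0.01941 × 100.09 = 1.943 g
%CaCO3 = 1.943 / 5.63 × 100 = 34.51%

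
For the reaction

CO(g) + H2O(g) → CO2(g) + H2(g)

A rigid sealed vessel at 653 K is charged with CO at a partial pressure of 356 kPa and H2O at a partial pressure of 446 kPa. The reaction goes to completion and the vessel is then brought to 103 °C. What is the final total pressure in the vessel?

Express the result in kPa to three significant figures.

462 kPa

Because the vessel is rigid and T is held at 653 K, work the stoichiometry in partial pressures (P_i = n_iRT/V).
P(H2O) required for 356 kPa of CO = (1/1) × 356 = 356.0 kPa; available 446 kPa, so CO is limiting.
P(H2O) remaining = 446 − (1/1) × 356 = 90.00 kPa
P(gaseous products) = (1+1)/1 × 356 = 712.0 kPa
P_total at 653 K = 90.00 + 712.0 = 802.0 kPa
Scaling to 103 °C: P = 802.0 × 376.15/653 = 462.0 kPa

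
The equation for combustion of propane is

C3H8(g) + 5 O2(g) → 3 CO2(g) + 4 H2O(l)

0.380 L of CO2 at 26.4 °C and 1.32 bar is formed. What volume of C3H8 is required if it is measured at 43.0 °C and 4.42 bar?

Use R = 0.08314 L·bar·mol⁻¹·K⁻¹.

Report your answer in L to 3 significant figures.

n(CO2) = PV/RT = (1.32 × 0.380) / (0.08314 × 299.55) = 0.02014 mol
n(C3H8) = (1/3) × 0.02014 = 0.006713 mol
V = nRT/P = 0.006713 × 0.08314 × 316.15 / 4.42 = 0.03992 L

0.0399 L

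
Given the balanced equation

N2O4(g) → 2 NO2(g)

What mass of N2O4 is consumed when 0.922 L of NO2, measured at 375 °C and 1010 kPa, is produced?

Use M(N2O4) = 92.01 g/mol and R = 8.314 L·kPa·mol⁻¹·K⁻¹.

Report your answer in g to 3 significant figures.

n(NO2) = PV/RT = (1010 × 0.922) / (8.314 × 648.15) = 0.1728 mol
n(N2O4) = (1/2) × 0.1728 = 0.08640 mol
m(N2O4) = 0.08640 × 92.01 = 7.950 g

7.95 g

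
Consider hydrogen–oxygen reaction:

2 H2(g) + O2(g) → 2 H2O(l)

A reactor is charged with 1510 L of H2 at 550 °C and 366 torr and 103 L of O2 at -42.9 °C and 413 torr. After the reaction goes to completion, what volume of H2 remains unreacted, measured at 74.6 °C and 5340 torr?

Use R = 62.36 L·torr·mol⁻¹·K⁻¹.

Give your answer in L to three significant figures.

19.7 L

n(H2) = PV/RT = (366 × 1510) / (62.36 × 823.15) = 10.77 mol
n(O2) = PV/RT = (413 × 103) / (62.36 × 230.25) = 2.963 mol
For 10.77 mol H2, stoichiometry requires (1/2) × 10.77 = 5.385 mol O2; 2.963 mol is available, so O2 is limiting.
n(H2) consumed = (2/1) × 2.963 = 5.926 mol; remaining = 10.77 − 5.926 = 4.844 mol
V(H2) = nRT/P = 4.844 × 62.36 × 347.75 / 5340 = 19.67 L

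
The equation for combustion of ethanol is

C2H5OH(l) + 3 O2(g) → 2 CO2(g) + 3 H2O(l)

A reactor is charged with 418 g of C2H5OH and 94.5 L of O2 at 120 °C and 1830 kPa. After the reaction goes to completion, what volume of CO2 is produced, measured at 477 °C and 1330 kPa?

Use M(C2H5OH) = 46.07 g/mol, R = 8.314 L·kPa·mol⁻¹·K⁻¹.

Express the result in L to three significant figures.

n(C2H5OH) = 418 / 46.07 = 9.073 mol
n(O2) = PV/RT = (1830 × 94.5) / (8.314 × 393.15) = 52.91 mol
For 9.073 mol C2H5OH, stoichiometry requires (3/1) × 9.073 = 27.22 mol O2; 52.91 mol is available, so C2H5OH is limiting.
n(CO2) = (2/1) × 9.073 = 18.15 mol
V(CO2) = nRT/P = 18.15 × 8.314 × 750.15 / 1330 = 85.11 L

85.1 L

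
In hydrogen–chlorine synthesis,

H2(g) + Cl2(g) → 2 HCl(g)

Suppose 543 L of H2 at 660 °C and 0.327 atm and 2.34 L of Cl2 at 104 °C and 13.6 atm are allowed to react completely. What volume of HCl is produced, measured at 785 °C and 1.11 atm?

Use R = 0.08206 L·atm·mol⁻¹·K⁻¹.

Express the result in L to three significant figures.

n(H2) = PV/RT = (0.327 × 543) / (0.08206 × 933.15) = 2.319 mol
n(Cl2) = PV/RT = (13.6 × 2.34) / (0.08206 × 377.15) = 1.028 mol
For 2.319 mol H2, stoichiometry requires (1/1) × 2.319 = 2.319 mol Cl2; 1.028 mol is available, so Cl2 is limiting.
n(HCl) = (2/1) × 1.028 = 2.056 mol
V(HCl) = nRT/P = 2.056 × 0.08206 × 1058.15 / 1.11 = 160.8 L

161 L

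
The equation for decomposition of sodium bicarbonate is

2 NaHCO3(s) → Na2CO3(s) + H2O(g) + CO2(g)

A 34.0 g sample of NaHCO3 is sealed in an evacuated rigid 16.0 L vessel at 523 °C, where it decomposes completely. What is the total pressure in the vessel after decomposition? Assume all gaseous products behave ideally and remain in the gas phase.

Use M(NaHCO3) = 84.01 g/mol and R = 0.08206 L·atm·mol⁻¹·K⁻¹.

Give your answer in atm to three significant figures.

n(NaHCO3) = 34.0 / 84.01 = 0.4047 mol
n(gas produced) = (2/2) × 0.4047 = 0.4047 mol
P = nRT/V = 0.4047 × 0.08206 × 796.15 / 16.0 = 1.652 atm

1.65 atm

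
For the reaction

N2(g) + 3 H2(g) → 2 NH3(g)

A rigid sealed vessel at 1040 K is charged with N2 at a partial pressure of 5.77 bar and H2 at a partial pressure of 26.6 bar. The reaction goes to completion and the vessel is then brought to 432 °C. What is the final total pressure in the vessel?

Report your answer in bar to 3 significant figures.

With V and T fixed, P_i ∝ n_i, so the mole ratios apply directly to partial pressures at 1040 K.
P(H2) required for 5.77 bar of N2 = (3/1) × 5.77 = 17.31 bar; available 26.6 bar, so N2 is limiting.
P(H2) remaining = 26.6 − (3/1) × 5.77 = 9.290 bar
P(gaseous products) = (2)/1 × 5.77 = 11.54 bar
P_total at 1040 K = 9.290 + 11.54 = 20.83 bar
Scaling to 432 °C: P = 20.83 × 705.15/1040 = 14.12 bar

14.1 bar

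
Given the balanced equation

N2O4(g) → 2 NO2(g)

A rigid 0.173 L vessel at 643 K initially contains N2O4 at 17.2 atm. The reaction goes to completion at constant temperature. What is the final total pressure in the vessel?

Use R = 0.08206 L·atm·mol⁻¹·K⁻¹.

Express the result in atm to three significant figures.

Since T and V are fixed, P_final/P_initial = n_final/n_initial = 2/1.
P_final = (2/1) × 17.2 = 34.40 atm

34.4 atm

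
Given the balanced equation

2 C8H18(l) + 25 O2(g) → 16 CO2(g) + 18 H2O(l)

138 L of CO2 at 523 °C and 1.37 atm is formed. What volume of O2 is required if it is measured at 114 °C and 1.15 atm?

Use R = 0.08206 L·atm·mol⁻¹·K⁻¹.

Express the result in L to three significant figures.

n(CO2) = PV/RT = (1.37 × 138) / (0.08206 × 796.15) = 2.894 mol
n(O2) = (25/16) × 2.894 = 4.522 mol
V = nRT/P = 4.522 × 0.08206 × 387.15 / 1.15 = 124.9 L

125 L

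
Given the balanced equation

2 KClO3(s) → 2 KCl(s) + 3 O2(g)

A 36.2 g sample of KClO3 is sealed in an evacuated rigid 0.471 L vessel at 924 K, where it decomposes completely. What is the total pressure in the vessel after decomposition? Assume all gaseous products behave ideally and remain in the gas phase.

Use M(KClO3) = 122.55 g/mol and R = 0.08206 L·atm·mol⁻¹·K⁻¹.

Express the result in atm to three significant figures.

n(KClO3) = 36.2 / 122.55 = 0.2954 mol
n(gas produced) = (3/2) × 0.2954 = 0.4431 mol
P = nRT/V = 0.4431 × 0.08206 × 924 / 0.471 = 71.33 atm

71.3 atm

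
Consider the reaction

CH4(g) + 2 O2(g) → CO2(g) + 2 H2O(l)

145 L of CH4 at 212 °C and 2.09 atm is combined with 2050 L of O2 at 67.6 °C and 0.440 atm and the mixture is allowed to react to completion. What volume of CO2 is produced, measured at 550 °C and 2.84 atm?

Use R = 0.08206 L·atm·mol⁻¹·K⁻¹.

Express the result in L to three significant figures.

181 L

n(CH4) = PV/RT = (2.09 × 145) / (0.08206 × 485.15) = 7.612 mol
n(O2) = PV/RT = (0.440 × 2050) / (0.08206 × 340.75) = 32.26 mol
For 7.612 mol CH4, stoichiometry requires (2/1) × 7.612 = 15.22 mol O2; 32.26 mol is available, so CH4 is limiting.
n(CO2) = (1/1) × 7.612 = 7.612 mol
V(CO2) = nRT/P = 7.612 × 0.08206 × 823.15 / 2.84 = 181.0 L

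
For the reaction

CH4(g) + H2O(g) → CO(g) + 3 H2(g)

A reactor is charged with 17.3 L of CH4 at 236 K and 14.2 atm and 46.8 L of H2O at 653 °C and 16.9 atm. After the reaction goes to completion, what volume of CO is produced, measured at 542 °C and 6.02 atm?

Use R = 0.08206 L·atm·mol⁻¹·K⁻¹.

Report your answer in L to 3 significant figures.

n(CH4) = PV/RT = (14.2 × 17.3) / (0.08206 × 236) = 12.69 mol
n(H2O) = PV/RT = (16.9 × 46.8) / (0.08206 × 926.15) = 10.41 mol
For 12.69 mol CH4, stoichiometry requires (1/1) × 12.69 = 12.69 mol H2O; 10.41 mol is available, so H2O is limiting.
n(CO) = (1/1) × 10.41 = 10.41 mol
V(CO) = nRT/P = 10.41 × 0.08206 × 815.15 / 6.02 = 115.7 L

116 L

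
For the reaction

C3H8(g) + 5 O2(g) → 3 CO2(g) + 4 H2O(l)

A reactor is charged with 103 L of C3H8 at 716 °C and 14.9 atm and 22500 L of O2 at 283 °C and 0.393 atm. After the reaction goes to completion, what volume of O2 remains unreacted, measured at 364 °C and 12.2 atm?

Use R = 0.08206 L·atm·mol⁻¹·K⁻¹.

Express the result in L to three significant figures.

425 L

n(C3H8) = PV/RT = (14.9 × 103) / (0.08206 × 989.15) = 18.91 mol
n(O2) = PV/RT = (0.393 × 22500) / (0.08206 × 556.15) = 193.8 mol
For 18.91 mol C3H8, stoichiometry requires (5/1) × 18.91 = 94.55 mol O2; 193.8 mol is available, so C3H8 is limiting.
n(O2) consumed = (5/1) × 18.91 = 94.55 mol; remaining = 193.8 − 94.55 = 99.25 mol
V(O2) = nRT/P = 99.25 × 0.08206 × 637.15 / 12.2 = 425.3 L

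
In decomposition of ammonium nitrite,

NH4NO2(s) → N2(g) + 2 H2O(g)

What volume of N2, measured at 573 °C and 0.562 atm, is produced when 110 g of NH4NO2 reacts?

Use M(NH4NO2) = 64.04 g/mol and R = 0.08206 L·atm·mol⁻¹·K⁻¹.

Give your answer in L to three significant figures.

212 L

n(NH4NO2) = 110.0 / 64.04 = 1.718 mol
n(N2) = (1/1) × 1.718 = 1.718 mol
V = nRT/P = 1.718 × 0.08206 × 846.15 / 0.562 = 212.3 L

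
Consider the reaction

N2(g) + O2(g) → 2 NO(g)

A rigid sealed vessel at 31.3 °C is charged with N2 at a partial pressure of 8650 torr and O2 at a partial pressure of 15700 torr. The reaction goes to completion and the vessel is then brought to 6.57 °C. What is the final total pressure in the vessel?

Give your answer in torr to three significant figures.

22400 torr

At constant V, partial pressures at 31.3 °C are proportional to moles, so apply stoichiometry directly to pressures.
P(O2) required for 8650 torr of N2 = (1/1) × 8650 = 8650 torr; available 15700 torr, so N2 is limiting.
P(O2) remaining = 15700 − (1/1) × 8650 = 7050 torr
P(gaseous products) = (2)/1 × 8650 = 17300 torr
P_total at 31.3 °C = 7050 + 17300 = 24350 torr
Scaling to 6.57 °C: P = 24350 × 279.72/304.45 = 22370 torr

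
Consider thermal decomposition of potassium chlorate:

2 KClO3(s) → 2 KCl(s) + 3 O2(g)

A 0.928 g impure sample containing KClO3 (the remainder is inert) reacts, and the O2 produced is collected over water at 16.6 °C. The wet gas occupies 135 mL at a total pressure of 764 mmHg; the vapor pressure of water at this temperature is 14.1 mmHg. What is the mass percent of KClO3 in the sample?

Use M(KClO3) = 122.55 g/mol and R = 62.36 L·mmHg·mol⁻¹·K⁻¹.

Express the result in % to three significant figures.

P(O2) = 764 − 14.1 = 749.9 mmHg
n(O2) = PV/RT = (749.9 × 0.1350) / (62.36 × 289.75) = 0.005603 mol
n(KClO3) = (2/3) × 0.005603 = 0.003735 mol
m(KClO3) = 0.003735 × 122.55 = 0.4577 g
%KClO3 = 0.4577 / 0.928 × 100 = 49.32%

49.3 %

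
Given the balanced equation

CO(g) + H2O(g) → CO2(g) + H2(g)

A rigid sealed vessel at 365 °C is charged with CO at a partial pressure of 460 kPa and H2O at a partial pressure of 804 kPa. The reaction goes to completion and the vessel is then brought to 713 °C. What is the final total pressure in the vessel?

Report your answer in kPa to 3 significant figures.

1950 kPa

With V and T fixed, P_i ∝ n_i, so the mole ratios apply directly to partial pressures at 365 °C.
P(H2O) required for 460 kPa of CO = (1/1) × 460 = 460.0 kPa; available 804 kPa, so CO is limiting.
P(H2O) remaining = 804 − (1/1) × 460 = 344.0 kPa
P(gaseous products) = (1+1)/1 × 460 = 920.0 kPa
P_total at 365 °C = 344.0 + 920.0 = 1264 kPa
Scaling to 713 °C: P = 1264 × 986.15/638.15 = 1953 kPa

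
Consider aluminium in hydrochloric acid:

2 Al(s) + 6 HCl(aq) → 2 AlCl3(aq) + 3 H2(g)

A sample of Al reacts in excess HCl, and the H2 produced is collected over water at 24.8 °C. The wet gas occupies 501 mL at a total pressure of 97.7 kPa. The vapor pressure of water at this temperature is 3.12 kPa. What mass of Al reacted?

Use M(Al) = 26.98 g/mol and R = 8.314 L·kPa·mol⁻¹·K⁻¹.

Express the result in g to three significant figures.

0.344 g

P(H2) = 97.7 − 3.12 = 94.58 kPa
n(H2) = PV/RT = (94.58 × 0.5010) / (8.314 × 297.95) = 0.01913 mol
n(Al) = (2/3) × 0.01913 = 0.01275 mol
m(Al) = 0.01275 × 26.98 = 0.3440 g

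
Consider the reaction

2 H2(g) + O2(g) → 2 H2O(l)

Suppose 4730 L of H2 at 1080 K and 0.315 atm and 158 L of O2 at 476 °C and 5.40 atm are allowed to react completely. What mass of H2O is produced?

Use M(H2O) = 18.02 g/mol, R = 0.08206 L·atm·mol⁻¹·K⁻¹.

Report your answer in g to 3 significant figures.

303 g

n(H2) = PV/RT = (0.315 × 4730) / (0.08206 × 1080) = 16.81 mol
n(O2) = PV/RT = (5.40 × 158) / (0.08206 × 749.15) = 13.88 mol
For 16.81 mol H2, stoichiometry requires (1/2) × 16.81 = 8.405 mol O2; 13.88 mol is available, so H2 is limiting.
n(H2O) = (2/2) × 16.81 = 16.81 mol
m(H2O) = 16.81 × 18.02 = 302.9 g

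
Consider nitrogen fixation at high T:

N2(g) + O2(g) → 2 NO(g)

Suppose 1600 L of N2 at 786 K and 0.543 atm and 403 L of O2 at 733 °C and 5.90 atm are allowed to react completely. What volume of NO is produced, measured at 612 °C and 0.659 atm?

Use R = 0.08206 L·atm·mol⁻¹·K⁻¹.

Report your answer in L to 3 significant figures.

n(N2) = PV/RT = (0.543 × 1600) / (0.08206 × 786) = 13.47 mol
n(O2) = PV/RT = (5.90 × 403) / (0.08206 × 1006.15) = 28.80 mol
For 13.47 mol N2, stoichiometry requires (1/1) × 13.47 = 13.47 mol O2; 28.80 mol is available, so N2 is limiting.
n(NO) = (2/1) × 13.47 = 26.94 mol
V(NO) = nRT/P = 26.94 × 0.08206 × 885.15 / 0.659 = 2969 L

2970 L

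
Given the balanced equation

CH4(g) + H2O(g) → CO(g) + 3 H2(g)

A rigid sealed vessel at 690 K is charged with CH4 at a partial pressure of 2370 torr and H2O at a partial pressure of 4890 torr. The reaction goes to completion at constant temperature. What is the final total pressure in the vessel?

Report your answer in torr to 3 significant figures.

12000 torr

With V and T fixed, P_i ∝ n_i, so the mole ratios apply directly to partial pressures at 690 K.
P(H2O) required for 2370 torr of CH4 = (1/1) × 2370 = 2370 torr; available 4890 torr, so CH4 is limiting.
P(H2O) remaining = 4890 − (1/1) × 2370 = 2520 torr
P(gaseous products) = (1+3)/1 × 2370 = 9480 torr
P_total at 690 K = 2520 + 9480 = 12000 torr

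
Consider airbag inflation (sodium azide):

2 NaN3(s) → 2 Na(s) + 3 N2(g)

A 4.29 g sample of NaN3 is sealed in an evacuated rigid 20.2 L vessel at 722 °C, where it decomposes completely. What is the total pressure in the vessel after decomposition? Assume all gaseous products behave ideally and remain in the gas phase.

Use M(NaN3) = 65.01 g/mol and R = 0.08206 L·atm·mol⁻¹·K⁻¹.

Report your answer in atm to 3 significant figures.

n(NaN3) = 4.29 / 65.01 = 0.06599 mol
n(gas produced) = (3/2) × 0.06599 = 0.09898 mol
P = nRT/V = 0.09898 × 0.08206 × 995.15 / 20.2 = 0.4001 atm

0.400 atm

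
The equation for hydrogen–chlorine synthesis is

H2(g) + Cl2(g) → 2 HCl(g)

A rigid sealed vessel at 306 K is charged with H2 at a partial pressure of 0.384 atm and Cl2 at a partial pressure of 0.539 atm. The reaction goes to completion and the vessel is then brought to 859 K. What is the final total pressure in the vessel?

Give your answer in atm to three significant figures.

2.59 atm

With V and T fixed, P_i ∝ n_i, so the mole ratios apply directly to partial pressures at 306 K.
P(Cl2) required for 0.384 atm of H2 = (1/1) × 0.384 = 0.3840 atm; available 0.539 atm, so H2 is limiting.
P(Cl2) remaining = 0.539 − (1/1) × 0.384 = 0.1550 atm
P(gaseous products) = (2)/1 × 0.384 = 0.7680 atm
P_total at 306 K = 0.1550 + 0.7680 = 0.9230 atm
Scaling to 859 K: P = 0.9230 × 859/306 = 2.591 atm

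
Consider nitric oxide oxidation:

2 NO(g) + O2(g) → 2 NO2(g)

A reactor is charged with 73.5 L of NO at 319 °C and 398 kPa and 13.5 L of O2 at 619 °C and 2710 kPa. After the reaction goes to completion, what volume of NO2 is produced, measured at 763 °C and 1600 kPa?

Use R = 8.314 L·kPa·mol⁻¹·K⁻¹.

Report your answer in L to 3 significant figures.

32.0 L

n(NO) = PV/RT = (398 × 73.5) / (8.314 × 592.15) = 5.942 mol
n(O2) = PV/RT = (2710 × 13.5) / (8.314 × 892.15) = 4.932 mol
For 5.942 mol NO, stoichiometry requires (1/2) × 5.942 = 2.971 mol O2; 4.932 mol is available, so NO is limiting.
n(NO2) = (2/2) × 5.942 = 5.942 mol
V(NO2) = nRT/P = 5.942 × 8.314 × 1036.15 / 1600 = 31.99 L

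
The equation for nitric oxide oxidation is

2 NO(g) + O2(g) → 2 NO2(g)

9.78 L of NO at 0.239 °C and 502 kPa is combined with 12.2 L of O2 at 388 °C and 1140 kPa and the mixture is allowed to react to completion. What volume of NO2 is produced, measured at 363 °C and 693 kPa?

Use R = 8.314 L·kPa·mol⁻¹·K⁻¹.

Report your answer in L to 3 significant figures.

16.5 L

n(NO) = PV/RT = (502 × 9.78) / (8.314 × 273.389) = 2.160 mol
n(O2) = PV/RT = (1140 × 12.2) / (8.314 × 661.15) = 2.530 mol
For 2.160 mol NO, stoichiometry requires (1/2) × 2.160 = 1.080 mol O2; 2.530 mol is available, so NO is limiting.
n(NO2) = (2/2) × 2.160 = 2.160 mol
V(NO2) = nRT/P = 2.160 × 8.314 × 636.15 / 693 = 16.49 L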